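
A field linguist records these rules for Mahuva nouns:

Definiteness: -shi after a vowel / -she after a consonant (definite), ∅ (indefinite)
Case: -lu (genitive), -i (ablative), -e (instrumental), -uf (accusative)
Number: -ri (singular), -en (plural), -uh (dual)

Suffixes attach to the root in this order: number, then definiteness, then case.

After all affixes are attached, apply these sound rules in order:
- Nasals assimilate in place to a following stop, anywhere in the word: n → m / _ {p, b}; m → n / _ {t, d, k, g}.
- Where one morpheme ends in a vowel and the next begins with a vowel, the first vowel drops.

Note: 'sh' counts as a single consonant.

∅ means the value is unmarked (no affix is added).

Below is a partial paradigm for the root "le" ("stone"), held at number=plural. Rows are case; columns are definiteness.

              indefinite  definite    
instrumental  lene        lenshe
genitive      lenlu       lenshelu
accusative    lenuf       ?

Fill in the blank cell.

Attach number plural -en → leen.
Attach definiteness definite -she (after consonant 'n') → leenshe.
Attach case accusative -uf → leensheuf.
Nasal assimilation: no change.
Apply vowel deletion: leensheuf → lenshuf.

lenshuf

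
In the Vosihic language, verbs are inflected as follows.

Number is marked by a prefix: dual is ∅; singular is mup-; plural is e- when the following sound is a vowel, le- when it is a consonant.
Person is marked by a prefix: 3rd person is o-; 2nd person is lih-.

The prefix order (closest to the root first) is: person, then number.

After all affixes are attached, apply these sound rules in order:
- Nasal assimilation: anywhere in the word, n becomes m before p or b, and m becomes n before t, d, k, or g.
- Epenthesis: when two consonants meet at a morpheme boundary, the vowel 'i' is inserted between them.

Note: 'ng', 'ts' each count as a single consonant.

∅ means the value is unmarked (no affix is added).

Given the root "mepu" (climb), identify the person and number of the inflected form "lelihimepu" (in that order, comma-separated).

2nd person, plural

Segment: le-lih-mepu.
person: lih- → 2nd person.
number: e/le- → plural.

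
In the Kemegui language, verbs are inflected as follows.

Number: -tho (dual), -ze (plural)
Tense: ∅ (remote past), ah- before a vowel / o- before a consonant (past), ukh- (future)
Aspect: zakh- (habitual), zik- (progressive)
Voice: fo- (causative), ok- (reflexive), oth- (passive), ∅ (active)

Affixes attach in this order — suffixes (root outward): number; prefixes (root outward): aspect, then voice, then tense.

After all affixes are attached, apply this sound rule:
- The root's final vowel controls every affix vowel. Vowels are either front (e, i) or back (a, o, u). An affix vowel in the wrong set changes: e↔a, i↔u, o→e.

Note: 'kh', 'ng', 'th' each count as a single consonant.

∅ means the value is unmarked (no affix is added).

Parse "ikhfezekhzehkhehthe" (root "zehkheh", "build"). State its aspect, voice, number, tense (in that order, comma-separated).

habitual, causative, dual, future

Segment: ukh-fo-zakh-zehkheh-tho.
aspect: zakh- → habitual.
voice: fo- → causative.
number: -tho → dual.
tense: ukh- → future.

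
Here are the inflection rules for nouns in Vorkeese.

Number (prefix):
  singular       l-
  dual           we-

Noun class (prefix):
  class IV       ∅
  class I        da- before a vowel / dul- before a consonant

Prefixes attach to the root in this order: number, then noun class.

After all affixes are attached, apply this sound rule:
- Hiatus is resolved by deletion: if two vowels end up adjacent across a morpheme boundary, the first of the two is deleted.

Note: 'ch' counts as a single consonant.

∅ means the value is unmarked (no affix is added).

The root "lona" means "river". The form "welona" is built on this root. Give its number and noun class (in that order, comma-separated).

Segment: we-lona.
number: we- → dual.
noun class: ∅ → class IV.

dual, class IV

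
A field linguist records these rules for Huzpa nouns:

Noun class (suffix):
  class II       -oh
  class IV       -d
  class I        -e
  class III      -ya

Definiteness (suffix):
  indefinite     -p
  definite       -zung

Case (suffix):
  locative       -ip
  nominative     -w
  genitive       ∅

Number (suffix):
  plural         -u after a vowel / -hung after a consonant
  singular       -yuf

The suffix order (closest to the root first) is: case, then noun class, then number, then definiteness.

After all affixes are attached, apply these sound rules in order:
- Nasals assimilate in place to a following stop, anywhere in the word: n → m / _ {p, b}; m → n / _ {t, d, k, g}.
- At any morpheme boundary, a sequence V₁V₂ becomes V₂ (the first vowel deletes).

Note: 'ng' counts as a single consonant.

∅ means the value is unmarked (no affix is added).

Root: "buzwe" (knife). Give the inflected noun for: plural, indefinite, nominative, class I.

Attach case nominative -w → buzwew.
Attach noun class class I -e → buzwewe.
Attach number plural -u (after vowel 'e') → buzweweu.
Attach definiteness indefinite -p → buzweweup.
Nasal assimilation: no change.
Apply vowel deletion: buzweweup → buzwewup.

buzwewup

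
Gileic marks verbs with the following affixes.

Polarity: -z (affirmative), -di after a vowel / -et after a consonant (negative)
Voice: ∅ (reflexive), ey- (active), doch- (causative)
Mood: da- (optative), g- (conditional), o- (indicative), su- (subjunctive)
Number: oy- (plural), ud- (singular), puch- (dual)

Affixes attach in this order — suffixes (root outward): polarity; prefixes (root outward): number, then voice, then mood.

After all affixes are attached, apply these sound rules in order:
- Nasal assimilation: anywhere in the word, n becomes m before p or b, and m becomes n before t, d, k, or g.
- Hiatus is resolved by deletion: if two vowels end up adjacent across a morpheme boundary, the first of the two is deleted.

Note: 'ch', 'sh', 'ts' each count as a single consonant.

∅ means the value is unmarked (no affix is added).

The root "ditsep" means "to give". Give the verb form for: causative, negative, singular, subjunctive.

sudochudditsepet

Attach number singular ud- → udditsep.
Attach voice causative doch- → dochudditsep.
Attach mood subjunctive su- → sudochudditsep.
Attach polarity negative -et (after consonant 'p') → sudochudditsepet.
Nasal assimilation: no change.
Vowel deletion: no change.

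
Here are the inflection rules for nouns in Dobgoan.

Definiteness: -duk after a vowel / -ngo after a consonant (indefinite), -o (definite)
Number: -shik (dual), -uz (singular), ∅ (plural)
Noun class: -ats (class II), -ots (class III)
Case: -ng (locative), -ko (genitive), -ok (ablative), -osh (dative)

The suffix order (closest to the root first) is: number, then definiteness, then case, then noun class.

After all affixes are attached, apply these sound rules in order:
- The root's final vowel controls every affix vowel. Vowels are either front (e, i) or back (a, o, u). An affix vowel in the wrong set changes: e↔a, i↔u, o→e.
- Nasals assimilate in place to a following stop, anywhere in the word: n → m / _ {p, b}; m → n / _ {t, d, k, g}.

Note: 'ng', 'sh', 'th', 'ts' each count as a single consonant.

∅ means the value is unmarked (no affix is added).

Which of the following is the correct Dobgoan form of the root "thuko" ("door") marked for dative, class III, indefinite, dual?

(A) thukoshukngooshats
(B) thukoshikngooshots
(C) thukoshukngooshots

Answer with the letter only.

C

Attach number dual -shik → thukoshik.
Attach definiteness indefinite -ngo (after consonant 'k') → thukoshikngo.
Attach case dative -osh → thukoshikngoosh.
Attach noun class class III -ots → thukoshikngooshots.
Apply vowel harmony: thukoshikngooshots → thukoshukngooshots.
Nasal assimilation: no change.
So the correct form is thukoshukngooshots, option (C).
(B) thukoshikngooshots is wrong: it fails to apply the sound rule(s).
(A) thukoshukngooshats is wrong: it uses class II instead of class III for noun class.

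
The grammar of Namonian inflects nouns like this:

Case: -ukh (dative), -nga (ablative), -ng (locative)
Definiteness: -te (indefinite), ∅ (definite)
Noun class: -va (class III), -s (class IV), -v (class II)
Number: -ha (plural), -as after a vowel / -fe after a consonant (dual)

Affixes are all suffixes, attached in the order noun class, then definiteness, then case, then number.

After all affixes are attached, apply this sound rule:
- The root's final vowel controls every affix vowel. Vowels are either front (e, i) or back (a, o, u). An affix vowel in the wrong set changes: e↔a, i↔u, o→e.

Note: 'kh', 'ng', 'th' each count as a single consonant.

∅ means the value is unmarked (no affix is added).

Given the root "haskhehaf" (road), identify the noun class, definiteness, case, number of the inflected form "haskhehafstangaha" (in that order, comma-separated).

class IV, indefinite, ablative, plural

Segment: haskhehaf-s-te-nga-ha.
noun class: -s → class IV.
definiteness: -te → indefinite.
case: -nga → ablative.
number: -ha → plural.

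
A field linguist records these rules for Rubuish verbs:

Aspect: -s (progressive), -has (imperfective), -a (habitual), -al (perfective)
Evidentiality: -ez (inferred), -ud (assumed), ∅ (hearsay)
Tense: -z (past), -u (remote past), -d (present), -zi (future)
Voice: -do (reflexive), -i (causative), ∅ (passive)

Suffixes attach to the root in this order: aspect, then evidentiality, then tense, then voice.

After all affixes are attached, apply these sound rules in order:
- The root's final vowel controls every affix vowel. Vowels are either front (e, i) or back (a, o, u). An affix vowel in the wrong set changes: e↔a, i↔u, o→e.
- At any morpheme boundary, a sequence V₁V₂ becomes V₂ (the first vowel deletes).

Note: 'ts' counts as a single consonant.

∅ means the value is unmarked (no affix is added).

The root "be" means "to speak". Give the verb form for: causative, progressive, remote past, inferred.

besezi

Attach aspect progressive -s → bes.
Attach evidentiality inferred -ez → besez.
Attach tense remote past -u → besezu.
Attach voice causative -i → besezui.
Apply vowel harmony: besezui → besezii.
Apply vowel deletion: besezii → besezi.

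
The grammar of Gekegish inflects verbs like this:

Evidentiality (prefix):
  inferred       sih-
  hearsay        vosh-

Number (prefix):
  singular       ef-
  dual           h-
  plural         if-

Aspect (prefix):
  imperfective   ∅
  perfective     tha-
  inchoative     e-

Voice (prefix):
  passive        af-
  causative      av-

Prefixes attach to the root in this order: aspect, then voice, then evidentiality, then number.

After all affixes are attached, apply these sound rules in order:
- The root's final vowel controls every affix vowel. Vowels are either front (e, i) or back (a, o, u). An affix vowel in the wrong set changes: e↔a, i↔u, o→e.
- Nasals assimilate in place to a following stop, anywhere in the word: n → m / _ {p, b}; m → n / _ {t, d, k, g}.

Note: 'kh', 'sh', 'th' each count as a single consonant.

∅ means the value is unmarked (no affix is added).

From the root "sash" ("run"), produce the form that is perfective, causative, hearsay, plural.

Attach aspect perfective tha- → thasash.
Attach voice causative av- → avthasash.
Attach evidentiality hearsay vosh- → voshavthasash.
Attach number plural if- → ifvoshavthasash.
Apply vowel harmony: ifvoshavthasash → ufvoshavthasash.
Nasal assimilation: no change.

ufvoshavthasash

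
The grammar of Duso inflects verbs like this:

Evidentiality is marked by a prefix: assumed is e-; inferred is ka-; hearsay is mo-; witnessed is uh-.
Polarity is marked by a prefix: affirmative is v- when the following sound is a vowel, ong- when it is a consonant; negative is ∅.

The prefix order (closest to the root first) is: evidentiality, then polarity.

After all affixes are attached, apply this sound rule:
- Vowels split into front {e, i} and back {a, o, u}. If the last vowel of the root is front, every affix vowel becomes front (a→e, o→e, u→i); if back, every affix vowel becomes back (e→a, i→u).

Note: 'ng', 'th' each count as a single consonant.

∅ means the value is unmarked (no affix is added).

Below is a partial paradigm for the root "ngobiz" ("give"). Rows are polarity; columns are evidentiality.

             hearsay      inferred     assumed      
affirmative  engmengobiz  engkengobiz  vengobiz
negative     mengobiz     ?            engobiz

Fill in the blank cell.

kengobiz

Attach evidentiality inferred ka- → kangobiz.
polarity = negative: zero marking, form stays kangobiz.
Apply vowel harmony: kangobiz → kengobiz.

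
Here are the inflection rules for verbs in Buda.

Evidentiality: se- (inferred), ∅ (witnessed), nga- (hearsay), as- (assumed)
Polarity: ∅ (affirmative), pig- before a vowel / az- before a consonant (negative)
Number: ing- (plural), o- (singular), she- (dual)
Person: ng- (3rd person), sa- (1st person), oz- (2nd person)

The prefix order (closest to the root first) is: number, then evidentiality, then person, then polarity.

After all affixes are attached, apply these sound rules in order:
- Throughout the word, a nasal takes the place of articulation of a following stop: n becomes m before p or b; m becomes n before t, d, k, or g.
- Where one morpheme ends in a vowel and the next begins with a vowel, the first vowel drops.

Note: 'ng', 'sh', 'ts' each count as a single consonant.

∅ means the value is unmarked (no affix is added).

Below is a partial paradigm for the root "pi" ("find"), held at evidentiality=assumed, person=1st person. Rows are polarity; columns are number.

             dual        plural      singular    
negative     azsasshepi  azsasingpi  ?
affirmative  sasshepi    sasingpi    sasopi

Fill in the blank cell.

azsasopi

Attach number singular o- → opi.
Attach evidentiality assumed as- → asopi.
Attach person 1st person sa- → saasopi.
Attach polarity negative az- (before consonant 's') → azsaasopi.
Nasal assimilation: no change.
Apply vowel deletion: azsaasopi → azsasopi.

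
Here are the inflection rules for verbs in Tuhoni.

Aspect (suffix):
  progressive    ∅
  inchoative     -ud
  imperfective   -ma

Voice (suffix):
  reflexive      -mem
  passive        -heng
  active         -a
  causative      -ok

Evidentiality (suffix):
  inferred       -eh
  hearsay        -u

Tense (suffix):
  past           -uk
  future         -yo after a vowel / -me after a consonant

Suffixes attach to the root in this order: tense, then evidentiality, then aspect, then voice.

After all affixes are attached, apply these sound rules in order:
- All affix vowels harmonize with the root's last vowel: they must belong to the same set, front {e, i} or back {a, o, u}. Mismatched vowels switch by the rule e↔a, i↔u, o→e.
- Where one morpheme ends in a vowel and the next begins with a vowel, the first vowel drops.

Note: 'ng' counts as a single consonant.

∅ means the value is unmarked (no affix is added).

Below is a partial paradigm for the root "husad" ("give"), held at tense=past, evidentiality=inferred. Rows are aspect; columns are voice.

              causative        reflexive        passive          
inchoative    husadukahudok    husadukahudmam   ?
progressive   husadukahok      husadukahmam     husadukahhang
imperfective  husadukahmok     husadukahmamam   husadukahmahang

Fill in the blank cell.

husadukahudhang

Attach tense past -uk → husaduk.
Attach evidentiality inferred -eh → husadukeh.
Attach aspect inchoative -ud → husadukehud.
Attach voice passive -heng → husadukehudheng.
Apply vowel harmony: husadukehudheng → husadukahudhang.
Vowel deletion: no change.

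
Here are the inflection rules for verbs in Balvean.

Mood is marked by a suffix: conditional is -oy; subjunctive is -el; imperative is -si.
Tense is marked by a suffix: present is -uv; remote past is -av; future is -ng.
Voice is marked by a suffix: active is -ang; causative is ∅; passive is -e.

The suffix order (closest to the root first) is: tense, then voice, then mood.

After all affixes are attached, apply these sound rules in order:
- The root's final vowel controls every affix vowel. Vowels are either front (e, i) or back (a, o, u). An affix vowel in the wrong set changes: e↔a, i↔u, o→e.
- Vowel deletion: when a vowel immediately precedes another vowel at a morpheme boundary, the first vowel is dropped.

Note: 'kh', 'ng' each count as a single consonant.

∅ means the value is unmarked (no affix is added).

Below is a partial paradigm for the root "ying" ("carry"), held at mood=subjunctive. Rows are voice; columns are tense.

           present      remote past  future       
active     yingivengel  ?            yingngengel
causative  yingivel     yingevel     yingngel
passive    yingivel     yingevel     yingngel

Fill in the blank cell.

Attach tense remote past -av → yingav.
Attach voice active -ang → yingavang.
Attach mood subjunctive -el → yingavangel.
Apply vowel harmony: yingavangel → yingevengel.
Vowel deletion: no change.

yingevengel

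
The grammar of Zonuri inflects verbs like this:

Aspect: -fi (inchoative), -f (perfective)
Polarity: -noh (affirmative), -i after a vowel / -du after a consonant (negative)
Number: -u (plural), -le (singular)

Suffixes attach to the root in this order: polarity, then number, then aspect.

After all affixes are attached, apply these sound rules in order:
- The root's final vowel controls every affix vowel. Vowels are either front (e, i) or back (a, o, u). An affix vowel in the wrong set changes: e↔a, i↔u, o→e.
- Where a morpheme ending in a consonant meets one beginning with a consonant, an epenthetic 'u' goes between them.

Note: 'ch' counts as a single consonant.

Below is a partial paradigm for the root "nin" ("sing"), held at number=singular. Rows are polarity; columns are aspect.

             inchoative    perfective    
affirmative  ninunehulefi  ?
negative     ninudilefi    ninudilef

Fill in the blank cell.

Attach polarity affirmative -noh → ninnoh.
Attach number singular -le → ninnohle.
Attach aspect perfective -f → ninnohlef.
Apply vowel harmony: ninnohlef → ninnehlef.
Apply epenthesis: ninnehlef → ninunehulef.

ninunehulef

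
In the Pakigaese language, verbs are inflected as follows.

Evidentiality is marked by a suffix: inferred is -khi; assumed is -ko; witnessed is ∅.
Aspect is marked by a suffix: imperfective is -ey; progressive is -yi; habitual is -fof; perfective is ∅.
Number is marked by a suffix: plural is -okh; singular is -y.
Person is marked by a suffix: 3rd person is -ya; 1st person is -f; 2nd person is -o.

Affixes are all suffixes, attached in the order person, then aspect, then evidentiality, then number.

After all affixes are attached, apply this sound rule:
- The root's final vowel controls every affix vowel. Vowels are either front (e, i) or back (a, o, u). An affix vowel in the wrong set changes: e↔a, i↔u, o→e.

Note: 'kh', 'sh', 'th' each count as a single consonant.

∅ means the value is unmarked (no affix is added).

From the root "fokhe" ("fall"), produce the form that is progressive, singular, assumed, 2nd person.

Attach person 2nd person -o → fokheo.
Attach aspect progressive -yi → fokheoyi.
Attach evidentiality assumed -ko → fokheoyiko.
Attach number singular -y → fokheoyikoy.
Apply vowel harmony: fokheoyikoy → fokheeyikey.

fokheeyikey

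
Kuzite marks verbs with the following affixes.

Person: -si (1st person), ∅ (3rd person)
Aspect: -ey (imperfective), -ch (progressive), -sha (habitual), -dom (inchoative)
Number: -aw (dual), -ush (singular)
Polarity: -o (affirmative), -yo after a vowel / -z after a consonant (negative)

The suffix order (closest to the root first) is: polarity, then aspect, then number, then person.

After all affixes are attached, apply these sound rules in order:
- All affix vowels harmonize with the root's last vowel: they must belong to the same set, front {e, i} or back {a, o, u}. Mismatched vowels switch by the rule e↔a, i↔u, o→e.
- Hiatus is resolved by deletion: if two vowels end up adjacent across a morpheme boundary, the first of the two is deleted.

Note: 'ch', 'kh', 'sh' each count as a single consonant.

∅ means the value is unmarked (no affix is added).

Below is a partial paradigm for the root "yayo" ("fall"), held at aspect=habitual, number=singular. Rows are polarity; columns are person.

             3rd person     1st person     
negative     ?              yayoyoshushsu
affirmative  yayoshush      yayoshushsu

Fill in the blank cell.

yayoyoshush

Attach polarity negative -yo (after vowel 'o') → yayoyo.
Attach aspect habitual -sha → yayoyosha.
Attach number singular -ush → yayoyoshaush.
person = 3rd person: zero marking, form stays yayoyoshaush.
Vowel harmony: no change.
Apply vowel deletion: yayoyoshaush → yayoyoshush.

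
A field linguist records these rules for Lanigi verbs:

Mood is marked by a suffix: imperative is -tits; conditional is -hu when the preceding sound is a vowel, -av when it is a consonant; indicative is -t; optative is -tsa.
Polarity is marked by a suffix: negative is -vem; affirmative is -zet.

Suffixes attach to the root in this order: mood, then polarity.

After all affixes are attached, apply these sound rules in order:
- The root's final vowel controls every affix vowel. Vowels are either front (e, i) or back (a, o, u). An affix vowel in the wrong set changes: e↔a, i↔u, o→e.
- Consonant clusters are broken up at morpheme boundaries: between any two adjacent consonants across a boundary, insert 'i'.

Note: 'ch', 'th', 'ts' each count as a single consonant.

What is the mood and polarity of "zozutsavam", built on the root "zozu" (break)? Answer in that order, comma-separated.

optative, negative

Segment: zozu-tsa-vem.
mood: -tsa → optative.
polarity: -vem → negative.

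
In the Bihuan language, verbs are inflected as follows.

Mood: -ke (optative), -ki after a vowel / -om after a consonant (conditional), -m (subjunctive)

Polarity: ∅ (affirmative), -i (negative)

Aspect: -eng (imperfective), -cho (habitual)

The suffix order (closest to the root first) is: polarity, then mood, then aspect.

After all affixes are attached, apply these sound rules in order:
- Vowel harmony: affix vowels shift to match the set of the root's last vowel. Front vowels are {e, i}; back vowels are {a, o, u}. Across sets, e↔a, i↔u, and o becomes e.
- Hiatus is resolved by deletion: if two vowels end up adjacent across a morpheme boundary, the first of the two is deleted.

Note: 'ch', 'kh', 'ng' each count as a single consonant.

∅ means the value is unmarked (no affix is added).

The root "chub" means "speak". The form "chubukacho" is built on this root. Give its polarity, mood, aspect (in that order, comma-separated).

negative, optative, habitual

Segment: chub-i-ke-cho.
polarity: -i → negative.
mood: -ke → optative.
aspect: -cho → habitual.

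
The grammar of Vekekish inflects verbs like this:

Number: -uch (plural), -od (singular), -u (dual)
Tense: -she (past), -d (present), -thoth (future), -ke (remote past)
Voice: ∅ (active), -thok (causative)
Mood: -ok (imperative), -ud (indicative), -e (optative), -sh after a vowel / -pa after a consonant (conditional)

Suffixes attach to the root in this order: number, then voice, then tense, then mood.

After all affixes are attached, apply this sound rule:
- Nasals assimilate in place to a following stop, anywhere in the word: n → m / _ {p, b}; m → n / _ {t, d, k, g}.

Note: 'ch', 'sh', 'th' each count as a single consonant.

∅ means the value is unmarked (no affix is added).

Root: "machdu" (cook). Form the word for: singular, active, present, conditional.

machduoddpa

Attach number singular -od → machduod.
voice = active: zero marking, form stays machduod.
Attach tense present -d → machduodd.
Attach mood conditional -pa (after consonant 'd') → machduoddpa.
Nasal assimilation: no change.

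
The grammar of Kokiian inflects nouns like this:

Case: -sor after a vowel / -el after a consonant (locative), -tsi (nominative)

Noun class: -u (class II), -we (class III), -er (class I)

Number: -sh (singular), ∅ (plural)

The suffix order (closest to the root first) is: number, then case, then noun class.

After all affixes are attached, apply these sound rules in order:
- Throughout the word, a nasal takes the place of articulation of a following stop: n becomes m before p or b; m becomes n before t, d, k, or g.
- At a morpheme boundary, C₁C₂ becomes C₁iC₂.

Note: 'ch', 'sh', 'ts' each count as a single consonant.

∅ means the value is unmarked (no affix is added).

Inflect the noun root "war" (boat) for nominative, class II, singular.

warishitsiu

Attach number singular -sh → warsh.
Attach case nominative -tsi → warshtsi.
Attach noun class class II -u → warshtsiu.
Nasal assimilation: no change.
Apply epenthesis: warshtsiu → warishitsiu.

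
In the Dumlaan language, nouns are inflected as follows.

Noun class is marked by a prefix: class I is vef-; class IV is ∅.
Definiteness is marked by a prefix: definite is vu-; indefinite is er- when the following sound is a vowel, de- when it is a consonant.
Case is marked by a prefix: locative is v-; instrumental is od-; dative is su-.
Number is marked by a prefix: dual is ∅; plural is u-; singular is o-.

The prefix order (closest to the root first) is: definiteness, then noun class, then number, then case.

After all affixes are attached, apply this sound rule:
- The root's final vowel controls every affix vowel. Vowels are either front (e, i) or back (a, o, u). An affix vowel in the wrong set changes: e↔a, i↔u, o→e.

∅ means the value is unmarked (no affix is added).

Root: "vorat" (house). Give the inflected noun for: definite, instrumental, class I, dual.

odvafvuvorat

Attach definiteness definite vu- → vuvorat.
Attach noun class class I vef- → vefvuvorat.
number = dual: zero marking, form stays vefvuvorat.
Attach case instrumental od- → odvefvuvorat.
Apply vowel harmony: odvefvuvorat → odvafvuvorat.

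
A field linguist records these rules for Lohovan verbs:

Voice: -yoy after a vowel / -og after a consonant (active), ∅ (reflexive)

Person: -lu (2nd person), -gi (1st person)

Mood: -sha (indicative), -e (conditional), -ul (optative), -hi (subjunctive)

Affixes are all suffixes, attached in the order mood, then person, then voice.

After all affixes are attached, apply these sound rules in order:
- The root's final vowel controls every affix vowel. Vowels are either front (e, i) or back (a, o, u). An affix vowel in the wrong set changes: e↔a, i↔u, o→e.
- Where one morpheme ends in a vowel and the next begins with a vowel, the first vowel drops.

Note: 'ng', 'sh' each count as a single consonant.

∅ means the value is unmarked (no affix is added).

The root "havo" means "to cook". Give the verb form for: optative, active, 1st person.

havulguyoy

Attach mood optative -ul → havoul.
Attach person 1st person -gi → havoulgi.
Attach voice active -yoy (after vowel 'i') → havoulgiyoy.
Apply vowel harmony: havoulgiyoy → havoulguyoy.
Apply vowel deletion: havoulguyoy → havulguyoy.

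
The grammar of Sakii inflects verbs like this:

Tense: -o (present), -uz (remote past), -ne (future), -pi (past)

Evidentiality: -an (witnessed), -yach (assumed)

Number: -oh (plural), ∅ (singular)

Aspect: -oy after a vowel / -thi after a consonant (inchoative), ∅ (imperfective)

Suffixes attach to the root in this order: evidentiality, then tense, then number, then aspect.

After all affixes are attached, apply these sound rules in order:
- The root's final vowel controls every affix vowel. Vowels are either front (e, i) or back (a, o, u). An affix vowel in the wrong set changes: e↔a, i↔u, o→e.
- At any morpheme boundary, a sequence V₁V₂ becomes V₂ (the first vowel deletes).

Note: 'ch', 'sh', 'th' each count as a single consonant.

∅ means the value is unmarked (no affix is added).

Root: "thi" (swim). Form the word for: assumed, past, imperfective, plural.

thiyechpeh

Attach evidentiality assumed -yach → thiyach.
Attach tense past -pi → thiyachpi.
Attach number plural -oh → thiyachpioh.
aspect = imperfective: zero marking, form stays thiyachpioh.
Apply vowel harmony: thiyachpioh → thiyechpieh.
Apply vowel deletion: thiyechpieh → thiyechpeh.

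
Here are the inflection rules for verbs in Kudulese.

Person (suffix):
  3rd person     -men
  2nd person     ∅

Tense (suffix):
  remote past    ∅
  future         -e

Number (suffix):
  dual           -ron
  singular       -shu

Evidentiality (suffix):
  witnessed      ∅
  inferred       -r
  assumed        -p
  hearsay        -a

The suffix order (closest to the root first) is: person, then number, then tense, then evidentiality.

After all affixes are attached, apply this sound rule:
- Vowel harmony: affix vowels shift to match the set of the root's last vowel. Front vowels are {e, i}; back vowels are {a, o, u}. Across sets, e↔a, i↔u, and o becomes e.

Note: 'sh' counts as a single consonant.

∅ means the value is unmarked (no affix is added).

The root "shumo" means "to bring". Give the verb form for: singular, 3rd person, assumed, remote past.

shumomanshup

Attach person 3rd person -men → shumomen.
Attach number singular -shu → shumomenshu.
tense = remote past: zero marking, form stays shumomenshu.
Attach evidentiality assumed -p → shumomenshup.
Apply vowel harmony: shumomenshup → shumomanshup.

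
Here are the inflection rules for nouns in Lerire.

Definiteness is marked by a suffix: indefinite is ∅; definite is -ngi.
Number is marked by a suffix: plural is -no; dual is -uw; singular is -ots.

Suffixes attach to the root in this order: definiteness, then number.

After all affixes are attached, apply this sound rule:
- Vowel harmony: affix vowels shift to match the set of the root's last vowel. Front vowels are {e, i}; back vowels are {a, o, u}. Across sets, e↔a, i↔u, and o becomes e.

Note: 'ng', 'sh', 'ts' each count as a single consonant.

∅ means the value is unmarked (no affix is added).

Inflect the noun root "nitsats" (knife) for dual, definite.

Attach definiteness definite -ngi → nitsatsngi.
Attach number dual -uw → nitsatsngiuw.
Apply vowel harmony: nitsatsngiuw → nitsatsnguuw.

nitsatsnguuw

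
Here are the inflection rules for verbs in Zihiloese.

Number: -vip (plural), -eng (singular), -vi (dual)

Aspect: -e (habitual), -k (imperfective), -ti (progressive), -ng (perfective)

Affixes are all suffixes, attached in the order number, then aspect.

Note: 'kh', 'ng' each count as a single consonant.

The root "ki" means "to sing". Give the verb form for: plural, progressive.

Attach number plural -vip → kivip.
Attach aspect progressive -ti → kivipti.

kivipti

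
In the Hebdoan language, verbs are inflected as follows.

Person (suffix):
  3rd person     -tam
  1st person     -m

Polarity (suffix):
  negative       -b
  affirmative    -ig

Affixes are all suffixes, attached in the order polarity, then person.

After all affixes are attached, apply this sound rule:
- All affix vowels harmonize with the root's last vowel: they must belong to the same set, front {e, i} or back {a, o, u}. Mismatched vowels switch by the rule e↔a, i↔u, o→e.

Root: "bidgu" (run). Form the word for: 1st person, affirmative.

bidguugm

Attach polarity affirmative -ig → bidguig.
Attach person 1st person -m → bidguigm.
Apply vowel harmony: bidguigm → bidguugm.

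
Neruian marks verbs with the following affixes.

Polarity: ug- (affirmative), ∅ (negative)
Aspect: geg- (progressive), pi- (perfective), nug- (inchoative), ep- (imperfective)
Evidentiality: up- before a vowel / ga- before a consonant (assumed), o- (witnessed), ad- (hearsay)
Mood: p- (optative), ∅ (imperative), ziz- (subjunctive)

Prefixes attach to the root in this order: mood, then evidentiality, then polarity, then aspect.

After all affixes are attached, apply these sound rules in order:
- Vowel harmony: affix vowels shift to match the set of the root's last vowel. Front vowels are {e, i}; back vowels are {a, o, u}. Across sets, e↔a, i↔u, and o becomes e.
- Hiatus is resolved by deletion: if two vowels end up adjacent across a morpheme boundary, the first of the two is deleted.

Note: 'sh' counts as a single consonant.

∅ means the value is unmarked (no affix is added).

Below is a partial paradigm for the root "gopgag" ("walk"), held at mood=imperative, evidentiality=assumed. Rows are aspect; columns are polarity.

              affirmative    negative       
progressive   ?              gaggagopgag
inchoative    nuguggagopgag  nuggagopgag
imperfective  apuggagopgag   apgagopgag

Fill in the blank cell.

mood = imperative: zero marking, form stays gopgag.
Attach evidentiality assumed ga- (before consonant 'g') → gagopgag.
Attach polarity affirmative ug- → uggagopgag.
Attach aspect progressive geg- → geguggagopgag.
Apply vowel harmony: geguggagopgag → gaguggagopgag.
Vowel deletion: no change.

gaguggagopgag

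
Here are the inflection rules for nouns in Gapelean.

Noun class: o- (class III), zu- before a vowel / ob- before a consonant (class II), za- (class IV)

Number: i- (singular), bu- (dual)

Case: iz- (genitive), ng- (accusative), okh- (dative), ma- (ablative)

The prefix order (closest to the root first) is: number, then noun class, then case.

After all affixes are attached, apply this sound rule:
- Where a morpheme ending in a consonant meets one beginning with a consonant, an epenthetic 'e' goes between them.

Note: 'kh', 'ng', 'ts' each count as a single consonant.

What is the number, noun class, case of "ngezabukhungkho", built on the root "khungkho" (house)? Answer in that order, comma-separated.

Segment: ng-za-bu-khungkho.
number: bu- → dual.
noun class: za- → class IV.
case: ng- → accusative.

dual, class IV, accusative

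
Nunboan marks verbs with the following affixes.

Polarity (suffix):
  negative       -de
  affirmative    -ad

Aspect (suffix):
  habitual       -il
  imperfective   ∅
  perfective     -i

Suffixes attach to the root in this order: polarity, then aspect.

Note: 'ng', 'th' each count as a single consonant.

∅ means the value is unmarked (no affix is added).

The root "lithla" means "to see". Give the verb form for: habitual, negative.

lithladeil

Attach polarity negative -de → lithlade.
Attach aspect habitual -il → lithladeil.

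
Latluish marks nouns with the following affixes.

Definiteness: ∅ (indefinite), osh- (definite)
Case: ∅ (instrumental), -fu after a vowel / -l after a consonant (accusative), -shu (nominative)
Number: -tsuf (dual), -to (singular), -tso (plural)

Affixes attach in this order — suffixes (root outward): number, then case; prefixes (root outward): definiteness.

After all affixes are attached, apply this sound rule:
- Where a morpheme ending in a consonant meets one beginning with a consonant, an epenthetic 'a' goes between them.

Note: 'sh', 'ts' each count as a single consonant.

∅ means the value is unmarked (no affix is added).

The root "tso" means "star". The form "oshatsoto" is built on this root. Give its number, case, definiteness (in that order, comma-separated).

Segment: osh-tso-to.
number: -to → singular.
case: ∅ → instrumental.
definiteness: osh- → definite.

singular, instrumental, definite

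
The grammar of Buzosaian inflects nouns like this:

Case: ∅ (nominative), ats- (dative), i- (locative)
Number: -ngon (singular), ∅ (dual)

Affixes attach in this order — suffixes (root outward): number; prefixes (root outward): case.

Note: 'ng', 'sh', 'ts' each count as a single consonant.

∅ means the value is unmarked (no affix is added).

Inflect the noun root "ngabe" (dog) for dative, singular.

Attach number singular -ngon → ngabengon.
Attach case dative ats- → atsngabengon.

atsngabengon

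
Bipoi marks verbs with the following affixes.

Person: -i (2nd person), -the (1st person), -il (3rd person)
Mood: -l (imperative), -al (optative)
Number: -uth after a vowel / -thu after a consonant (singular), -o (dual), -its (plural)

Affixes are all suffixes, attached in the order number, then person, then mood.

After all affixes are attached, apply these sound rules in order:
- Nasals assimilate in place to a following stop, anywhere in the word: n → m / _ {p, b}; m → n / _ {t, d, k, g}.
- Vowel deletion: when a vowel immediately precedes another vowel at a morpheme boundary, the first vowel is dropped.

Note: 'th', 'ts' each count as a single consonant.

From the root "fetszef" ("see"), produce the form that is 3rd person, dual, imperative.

Attach number dual -o → fetszefo.
Attach person 3rd person -il → fetszefoil.
Attach mood imperative -l → fetszefoill.
Nasal assimilation: no change.
Apply vowel deletion: fetszefoill → fetszefill.

fetszefill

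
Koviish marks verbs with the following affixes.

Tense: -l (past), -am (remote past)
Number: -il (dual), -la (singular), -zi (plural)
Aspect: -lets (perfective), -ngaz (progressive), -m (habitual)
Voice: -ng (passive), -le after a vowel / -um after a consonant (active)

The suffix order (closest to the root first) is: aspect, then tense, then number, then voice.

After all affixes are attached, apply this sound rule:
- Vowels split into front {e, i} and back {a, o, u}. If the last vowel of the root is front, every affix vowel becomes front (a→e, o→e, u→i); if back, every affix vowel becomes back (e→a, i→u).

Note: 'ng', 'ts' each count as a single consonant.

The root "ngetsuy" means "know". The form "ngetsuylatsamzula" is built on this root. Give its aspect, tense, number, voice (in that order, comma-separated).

Segment: ngetsuy-lets-am-zi-le.
aspect: -lets → perfective.
tense: -am → remote past.
number: -zi → plural.
voice: -le/um → active.

perfective, remote past, plural, active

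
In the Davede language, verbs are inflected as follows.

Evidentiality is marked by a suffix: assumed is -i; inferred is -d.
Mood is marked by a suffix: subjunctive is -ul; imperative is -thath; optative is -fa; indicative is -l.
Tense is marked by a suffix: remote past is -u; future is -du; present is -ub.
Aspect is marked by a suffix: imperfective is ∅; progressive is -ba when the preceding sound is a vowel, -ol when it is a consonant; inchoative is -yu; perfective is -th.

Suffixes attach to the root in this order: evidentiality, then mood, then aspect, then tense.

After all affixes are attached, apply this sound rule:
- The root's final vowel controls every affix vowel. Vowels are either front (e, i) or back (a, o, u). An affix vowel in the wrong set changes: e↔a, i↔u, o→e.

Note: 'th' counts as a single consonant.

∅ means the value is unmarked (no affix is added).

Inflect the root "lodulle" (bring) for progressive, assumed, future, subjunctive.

Attach evidentiality assumed -i → lodullei.
Attach mood subjunctive -ul → lodulleiul.
Attach aspect progressive -ol (after consonant 'l') → lodulleiulol.
Attach tense future -du → lodulleiuloldu.
Apply vowel harmony: lodulleiuloldu → lodulleiileldi.

lodulleiileldi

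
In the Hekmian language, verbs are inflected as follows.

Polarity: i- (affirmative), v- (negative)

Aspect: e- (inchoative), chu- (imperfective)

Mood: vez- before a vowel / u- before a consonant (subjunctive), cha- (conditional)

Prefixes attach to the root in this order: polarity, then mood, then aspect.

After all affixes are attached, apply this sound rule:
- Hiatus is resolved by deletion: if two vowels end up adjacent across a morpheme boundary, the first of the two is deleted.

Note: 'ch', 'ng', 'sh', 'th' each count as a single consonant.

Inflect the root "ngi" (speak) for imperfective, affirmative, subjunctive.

Attach polarity affirmative i- → ingi.
Attach mood subjunctive vez- (before vowel 'i') → vezingi.
Attach aspect imperfective chu- → chuvezingi.
Vowel deletion: no change.

chuvezingi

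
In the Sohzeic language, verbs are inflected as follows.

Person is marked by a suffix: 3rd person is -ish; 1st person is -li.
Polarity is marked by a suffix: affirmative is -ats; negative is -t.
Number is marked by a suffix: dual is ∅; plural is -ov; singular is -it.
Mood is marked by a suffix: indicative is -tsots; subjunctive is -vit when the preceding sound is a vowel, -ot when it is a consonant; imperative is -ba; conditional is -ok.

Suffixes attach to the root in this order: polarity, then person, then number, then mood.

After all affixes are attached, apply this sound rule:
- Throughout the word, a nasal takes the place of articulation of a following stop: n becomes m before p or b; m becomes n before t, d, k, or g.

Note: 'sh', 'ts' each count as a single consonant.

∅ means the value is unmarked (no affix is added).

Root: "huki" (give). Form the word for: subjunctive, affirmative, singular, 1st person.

hukiatsliitot

Attach polarity affirmative -ats → hukiats.
Attach person 1st person -li → hukiatsli.
Attach number singular -it → hukiatsliit.
Attach mood subjunctive -ot (after consonant 't') → hukiatsliitot.
Nasal assimilation: no change.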